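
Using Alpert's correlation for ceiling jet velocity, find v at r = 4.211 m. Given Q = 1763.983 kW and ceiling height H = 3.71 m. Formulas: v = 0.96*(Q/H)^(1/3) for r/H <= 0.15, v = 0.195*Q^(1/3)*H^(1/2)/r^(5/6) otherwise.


r/H = 4.211 / 3.71 = 1.1350
r/H > 0.15, so v = 0.195*Q^(1/3)*H^(1/2)/r^(5/6)
Q^(1/3) = 12.083
H^(1/2) = 1.9261
r^(5/6) = 3.3138
v = 0.195 * 12.083 * 1.9261 / 3.3138 = 1.3695 m/s

1.3695 m/s


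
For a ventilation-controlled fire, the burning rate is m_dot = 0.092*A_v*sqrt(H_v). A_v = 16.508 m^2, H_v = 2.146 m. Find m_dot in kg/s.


sqrt(H_v) = 1.4649
m_dot = 0.092 * 16.508 * 1.4649 = 2.2248 kg/s

2.2248 kg/s


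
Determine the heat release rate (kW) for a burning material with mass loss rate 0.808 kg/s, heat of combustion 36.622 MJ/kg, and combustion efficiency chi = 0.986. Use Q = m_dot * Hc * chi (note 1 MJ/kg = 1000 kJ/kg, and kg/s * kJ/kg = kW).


Hc = 36.622 MJ/kg = 36.622 * 1000 kJ/kg = 36622 kJ/kg
Q = 0.808 kg/s * 36622 kJ/kg * 0.986 = 29176 kW

29176 kW


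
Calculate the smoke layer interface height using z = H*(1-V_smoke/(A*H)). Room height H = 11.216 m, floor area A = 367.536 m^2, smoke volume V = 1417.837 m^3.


V/(A*H) = 0.34394
1 - 0.34394 = 0.65606
z = 11.216 * 0.65606 = 7.3583 m

7.3583 m


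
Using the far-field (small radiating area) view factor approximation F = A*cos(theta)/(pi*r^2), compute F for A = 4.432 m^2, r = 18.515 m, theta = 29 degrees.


cos(29 deg) = 0.87462
pi*r^2 = 1077.0
F = 4.432 * 0.87462 / 1077.0 = 0.0035993

0.0035993


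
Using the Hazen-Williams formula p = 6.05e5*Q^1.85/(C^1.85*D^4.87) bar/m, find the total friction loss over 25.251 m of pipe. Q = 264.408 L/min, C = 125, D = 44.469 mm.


Q^1.85 = 30284
C^1.85 = 7573.3
D^4.87 = 1.0618e+08
p/m = 0.022785 bar/m
p_total = 0.022785 * 25.251 = 0.57533 bar

0.57533 bar


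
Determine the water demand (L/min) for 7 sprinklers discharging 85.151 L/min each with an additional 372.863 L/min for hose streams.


Sprinkler demand = 7 * 85.151 = 596.057 L/min
Total = 596.057 + 372.863 = 968.92 L/min

968.92 L/min


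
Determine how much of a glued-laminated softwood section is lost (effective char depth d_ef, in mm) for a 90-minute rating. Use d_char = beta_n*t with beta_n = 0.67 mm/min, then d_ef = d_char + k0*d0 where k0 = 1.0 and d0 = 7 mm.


d_char = 0.67 * 90 = 60.3 mm
d_ef = 60.3 + 1.0*7 = 67.3 mm

67.3 mm


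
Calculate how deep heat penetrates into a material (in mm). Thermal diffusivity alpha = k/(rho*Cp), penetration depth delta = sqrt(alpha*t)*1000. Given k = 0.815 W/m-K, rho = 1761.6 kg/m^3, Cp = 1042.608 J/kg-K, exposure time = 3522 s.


alpha = 0.815 / (1761.6 * 1042.608) = 4.4374e-07 m^2/s
alpha * t = 0.0015629
delta = sqrt(0.0015629) * 1000 = 39.533 mm

39.533 mm


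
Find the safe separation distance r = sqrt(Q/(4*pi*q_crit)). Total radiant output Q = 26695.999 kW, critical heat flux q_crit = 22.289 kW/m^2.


4*pi*q_crit = 280.09
Q/(4*pi*q_crit) = 95.312
r = sqrt(95.312) = 9.7628 m

9.7628 m


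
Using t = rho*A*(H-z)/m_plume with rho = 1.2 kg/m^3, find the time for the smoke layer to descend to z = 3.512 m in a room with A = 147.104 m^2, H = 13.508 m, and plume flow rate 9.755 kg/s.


H - z = 9.996 m
t = 1.2 * 147.104 * 9.996 / 9.755 = 180.89 s

180.89 s


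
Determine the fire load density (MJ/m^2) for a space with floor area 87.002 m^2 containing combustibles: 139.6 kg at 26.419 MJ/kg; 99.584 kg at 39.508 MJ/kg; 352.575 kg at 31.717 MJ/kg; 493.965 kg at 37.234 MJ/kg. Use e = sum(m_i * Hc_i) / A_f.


Total energy = 139.6*26.419 + 99.584*39.508 + 352.575*31.717 + 493.965*37.234
= 3688.092 + 3934.365 + 11182.62 + 18392.29
= 37197.37 MJ
e = 37197.37 / 87.002 = 427.55 MJ/m^2

427.55 MJ/m^2


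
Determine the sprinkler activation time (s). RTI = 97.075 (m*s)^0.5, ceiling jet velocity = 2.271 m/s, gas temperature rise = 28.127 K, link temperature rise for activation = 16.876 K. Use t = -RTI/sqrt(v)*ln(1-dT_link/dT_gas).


dT_link/dT_gas = 0.59999
ln(1 - 0.59999) = -0.91627
t = -97.075 / sqrt(2.271) * -0.91627 = 59.023 s

59.023 s


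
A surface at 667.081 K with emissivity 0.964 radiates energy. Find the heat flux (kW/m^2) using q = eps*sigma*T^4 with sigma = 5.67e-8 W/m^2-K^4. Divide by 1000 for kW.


T^4 = 1.9802e+11
q = 0.964 * 5.67e-8 * 1.9802e+11 / 1000 = 10.824 kW/m^2

10.824 kW/m^2


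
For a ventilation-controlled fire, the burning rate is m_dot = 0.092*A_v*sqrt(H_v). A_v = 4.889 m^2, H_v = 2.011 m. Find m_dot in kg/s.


sqrt(H_v) = 1.4181
m_dot = 0.092 * 4.889 * 1.4181 = 0.63784 kg/s

0.63784 kg/s


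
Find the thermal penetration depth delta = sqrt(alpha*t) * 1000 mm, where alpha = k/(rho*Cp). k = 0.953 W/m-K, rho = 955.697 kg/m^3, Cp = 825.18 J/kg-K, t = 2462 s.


alpha = 0.953 / (955.697 * 825.18) = 1.2084e-06 m^2/s
alpha * t = 0.0029752
delta = sqrt(0.0029752) * 1000 = 54.545 mm

54.545 mm


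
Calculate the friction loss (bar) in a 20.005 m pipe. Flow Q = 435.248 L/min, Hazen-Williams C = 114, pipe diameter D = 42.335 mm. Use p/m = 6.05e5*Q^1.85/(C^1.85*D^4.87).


Q^1.85 = 76149
C^1.85 = 6386.7
D^4.87 = 8.3565e+07
p/m = 0.086321 bar/m
p_total = 0.086321 * 20.005 = 1.7269 bar

1.7269 bar


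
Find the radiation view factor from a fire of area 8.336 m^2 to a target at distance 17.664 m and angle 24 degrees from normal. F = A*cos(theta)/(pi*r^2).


cos(24 deg) = 0.91355
pi*r^2 = 980.23
F = 8.336 * 0.91355 / 980.23 = 0.0077689

0.0077689


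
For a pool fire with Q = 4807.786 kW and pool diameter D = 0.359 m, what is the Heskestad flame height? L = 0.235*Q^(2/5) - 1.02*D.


Q^(2/5) = 29.701
0.235 * Q^(2/5) = 6.9798
1.02 * D = 0.36618
L = 6.6137 m

6.6137 m


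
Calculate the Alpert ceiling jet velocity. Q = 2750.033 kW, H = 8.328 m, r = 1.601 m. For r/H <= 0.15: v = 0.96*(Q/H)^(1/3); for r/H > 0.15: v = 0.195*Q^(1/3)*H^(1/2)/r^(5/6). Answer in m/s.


r/H = 1.601 / 8.328 = 0.19224
r/H > 0.15, so v = 0.195*Q^(1/3)*H^(1/2)/r^(5/6)
Q^(1/3) = 14.010
H^(1/2) = 2.8858
r^(5/6) = 1.4802
v = 0.195 * 14.010 * 2.8858 / 1.4802 = 5.3263 m/s

5.3263 m/s


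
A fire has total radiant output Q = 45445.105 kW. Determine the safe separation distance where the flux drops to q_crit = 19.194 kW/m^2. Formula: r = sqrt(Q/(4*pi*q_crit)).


4*pi*q_crit = 241.20
Q/(4*pi*q_crit) = 188.41
r = sqrt(188.41) = 13.726 m

13.726 m


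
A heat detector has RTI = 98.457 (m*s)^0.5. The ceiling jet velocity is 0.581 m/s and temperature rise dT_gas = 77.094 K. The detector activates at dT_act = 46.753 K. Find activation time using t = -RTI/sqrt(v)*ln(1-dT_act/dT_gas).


dT_act/dT_gas = 0.60644
ln(1 - 0.60644) = -0.93253
t = -98.457 / sqrt(0.581) * -0.93253 = 120.45 s

120.45 s


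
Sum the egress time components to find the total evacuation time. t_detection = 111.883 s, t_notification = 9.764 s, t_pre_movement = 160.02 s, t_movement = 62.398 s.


Total = 111.883 + 9.764 + 160.02 + 62.398 = 344.065 s

344.065 s


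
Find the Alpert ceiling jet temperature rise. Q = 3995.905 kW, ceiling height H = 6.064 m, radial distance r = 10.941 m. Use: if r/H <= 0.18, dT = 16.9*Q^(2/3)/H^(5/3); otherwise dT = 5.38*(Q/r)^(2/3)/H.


r/H = 10.941 / 6.064 = 1.8043
r/H > 0.18, so dT = 5.38*(Q/r)^(2/3)/H
Q/r = 365.22
(Q/r)^(2/3) = 51.094
dT = 5.38 * 51.094 / 6.064 = 45.331 K

45.331 K


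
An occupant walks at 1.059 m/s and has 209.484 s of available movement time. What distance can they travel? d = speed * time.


d = 1.059 * 209.484 = 221.84 m

221.84 m


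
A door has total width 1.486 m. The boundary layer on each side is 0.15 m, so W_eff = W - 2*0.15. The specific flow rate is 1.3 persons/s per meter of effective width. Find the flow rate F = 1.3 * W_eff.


W_eff = 1.486 - 0.30 = 1.186 m
F = 1.3 * 1.186 = 1.5418 persons/s

1.5418 persons/s


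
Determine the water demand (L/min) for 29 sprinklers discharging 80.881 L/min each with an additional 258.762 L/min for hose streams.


Sprinkler demand = 29 * 80.881 = 2345.549 L/min
Total = 2345.549 + 258.762 = 2604.311 L/min

2604.311 L/min


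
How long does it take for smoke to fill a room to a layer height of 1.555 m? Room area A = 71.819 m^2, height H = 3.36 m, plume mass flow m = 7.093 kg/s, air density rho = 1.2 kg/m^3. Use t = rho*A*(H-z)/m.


H - z = 1.805 m
t = 1.2 * 71.819 * 1.805 / 7.093 = 21.931 s

21.931 s


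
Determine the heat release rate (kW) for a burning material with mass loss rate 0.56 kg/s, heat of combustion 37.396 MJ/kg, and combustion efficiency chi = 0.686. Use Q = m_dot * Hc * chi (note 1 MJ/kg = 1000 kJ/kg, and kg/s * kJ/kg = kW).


Hc = 37.396 MJ/kg = 37.396 * 1000 kJ/kg = 37396 kJ/kg
Q = 0.56 kg/s * 37396 kJ/kg * 0.686 = 14366 kW

14366 kW


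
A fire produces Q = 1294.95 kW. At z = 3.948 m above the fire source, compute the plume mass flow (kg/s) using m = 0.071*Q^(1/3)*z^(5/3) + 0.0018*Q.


Q^(1/3) = 10.900
z^(5/3) = 9.8619
First term = 0.071 * 10.900 * 9.8619 = 7.6320
Second term = 0.0018 * 1294.95 = 2.3309
m = 9.9629 kg/s

9.9629 kg/s


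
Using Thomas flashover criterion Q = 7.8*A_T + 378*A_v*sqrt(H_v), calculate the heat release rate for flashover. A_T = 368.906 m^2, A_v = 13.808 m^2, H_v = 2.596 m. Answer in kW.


7.8*A_T = 2877.5
sqrt(H_v) = 1.6112
378*A_v*sqrt(H_v) = 8409.6
Q = 2877.5 + 8409.6 = 11287 kW

11287 kW


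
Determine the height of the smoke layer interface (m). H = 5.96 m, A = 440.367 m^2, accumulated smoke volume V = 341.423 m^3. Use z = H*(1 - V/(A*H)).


V/(A*H) = 0.13009
1 - 0.13009 = 0.86991
z = 5.96 * 0.86991 = 5.1847 m

5.1847 m


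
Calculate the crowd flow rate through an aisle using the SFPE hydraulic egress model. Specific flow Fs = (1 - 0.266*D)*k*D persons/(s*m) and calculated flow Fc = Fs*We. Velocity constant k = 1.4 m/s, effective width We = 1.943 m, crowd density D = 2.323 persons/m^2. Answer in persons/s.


1 - 0.266*D = 1 - 0.266*2.323 = 0.38208
Fs = 0.38208 * 1.4 * 2.323 = 1.2426 persons/(s*m)
Fc = 1.2426 * 1.943 = 2.4144 persons/s

2.4144 persons/s


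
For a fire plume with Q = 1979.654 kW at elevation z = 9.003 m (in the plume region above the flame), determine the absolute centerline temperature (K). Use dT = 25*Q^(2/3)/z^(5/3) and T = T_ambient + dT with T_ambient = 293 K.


Q^(2/3) = 157.66
z^(5/3) = 38.962
dT = 25 * 157.66 / 38.962 = 101.16 K
T = 293 + 101.16 = 394.16 K

394.16 K


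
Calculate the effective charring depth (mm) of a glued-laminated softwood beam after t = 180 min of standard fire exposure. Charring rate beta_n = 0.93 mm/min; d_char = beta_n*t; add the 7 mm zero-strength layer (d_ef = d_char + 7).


d_char = 0.93 * 180 = 167.4 mm
d_ef = 167.4 + 1.0*7 = 174.4 mm

174.4 mm


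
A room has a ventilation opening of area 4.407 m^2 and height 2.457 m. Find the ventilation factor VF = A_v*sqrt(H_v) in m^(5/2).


sqrt(H_v) = 1.5675
VF = 4.407 * 1.5675 = 6.9079 m^(5/2)

6.9079 m^(5/2)


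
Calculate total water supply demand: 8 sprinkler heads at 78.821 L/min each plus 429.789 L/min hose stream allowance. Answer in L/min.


Sprinkler demand = 8 * 78.821 = 630.568 L/min
Total = 630.568 + 429.789 = 1060.357 L/min

1060.357 L/min


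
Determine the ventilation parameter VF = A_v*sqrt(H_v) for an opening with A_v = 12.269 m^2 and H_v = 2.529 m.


sqrt(H_v) = 1.5903
VF = 12.269 * 1.5903 = 19.511 m^(5/2)

19.511 m^(5/2)


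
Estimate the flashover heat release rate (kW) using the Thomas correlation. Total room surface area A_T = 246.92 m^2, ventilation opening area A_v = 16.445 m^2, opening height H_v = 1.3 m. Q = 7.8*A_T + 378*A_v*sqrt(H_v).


7.8*A_T = 1925.976
sqrt(H_v) = 1.1402
378*A_v*sqrt(H_v) = 7087.6
Q = 1925.976 + 7087.6 = 9013.5 kW

9013.5 kW


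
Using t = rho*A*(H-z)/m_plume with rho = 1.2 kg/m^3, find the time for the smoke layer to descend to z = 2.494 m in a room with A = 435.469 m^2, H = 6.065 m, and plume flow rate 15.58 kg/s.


H - z = 3.571 m
t = 1.2 * 435.469 * 3.571 / 15.58 = 119.77 s

119.77 s


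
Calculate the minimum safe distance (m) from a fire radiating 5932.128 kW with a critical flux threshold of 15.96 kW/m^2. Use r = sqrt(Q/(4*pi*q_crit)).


4*pi*q_crit = 200.56
Q/(4*pi*q_crit) = 29.578
r = sqrt(29.578) = 5.4386 m

5.4386 m


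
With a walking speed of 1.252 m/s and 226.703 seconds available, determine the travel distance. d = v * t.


d = 1.252 * 226.703 = 283.83 m

283.83 m


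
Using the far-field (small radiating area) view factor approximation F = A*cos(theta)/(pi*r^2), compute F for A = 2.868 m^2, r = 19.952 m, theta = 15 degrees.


cos(15 deg) = 0.96593
pi*r^2 = 1250.6
F = 2.868 * 0.96593 / 1250.6 = 0.0022151

0.0022151


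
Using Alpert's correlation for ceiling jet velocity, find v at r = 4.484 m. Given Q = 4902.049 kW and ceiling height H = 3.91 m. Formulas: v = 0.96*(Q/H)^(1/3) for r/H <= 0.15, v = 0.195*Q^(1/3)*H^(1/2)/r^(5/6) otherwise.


r/H = 4.484 / 3.91 = 1.1468
r/H > 0.15, so v = 0.195*Q^(1/3)*H^(1/2)/r^(5/6)
Q^(1/3) = 16.987
H^(1/2) = 1.9774
r^(5/6) = 3.4918
v = 0.195 * 16.987 * 1.9774 / 3.4918 = 1.8758 m/s

1.8758 m/s


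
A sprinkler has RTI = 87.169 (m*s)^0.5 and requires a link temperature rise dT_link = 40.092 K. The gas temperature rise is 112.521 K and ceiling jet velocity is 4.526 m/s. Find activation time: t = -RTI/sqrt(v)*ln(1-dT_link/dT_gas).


dT_link/dT_gas = 0.35631
ln(1 - 0.35631) = -0.44053
t = -87.169 / sqrt(4.526) * -0.44053 = 18.050 s

18.050 s


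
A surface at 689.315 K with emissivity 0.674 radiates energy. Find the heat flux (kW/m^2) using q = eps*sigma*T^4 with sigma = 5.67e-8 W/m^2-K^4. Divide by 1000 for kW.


T^4 = 2.2577e+11
q = 0.674 * 5.67e-8 * 2.2577e+11 / 1000 = 8.6281 kW/m^2

8.6281 kW/m^2


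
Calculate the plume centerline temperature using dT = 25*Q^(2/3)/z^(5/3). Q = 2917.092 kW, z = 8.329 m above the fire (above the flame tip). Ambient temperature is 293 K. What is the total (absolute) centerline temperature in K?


Q^(2/3) = 204.16
z^(5/3) = 34.223
dT = 25 * 204.16 / 34.223 = 149.14 K
T = 293 + 149.14 = 442.14 K

442.14 K


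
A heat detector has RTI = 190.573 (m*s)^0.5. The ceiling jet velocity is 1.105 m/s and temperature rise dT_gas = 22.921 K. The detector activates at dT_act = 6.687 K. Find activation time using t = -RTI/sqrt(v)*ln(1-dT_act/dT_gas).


dT_act/dT_gas = 0.29174
ln(1 - 0.29174) = -0.34495
t = -190.573 / sqrt(1.105) * -0.34495 = 62.536 s

62.536 s


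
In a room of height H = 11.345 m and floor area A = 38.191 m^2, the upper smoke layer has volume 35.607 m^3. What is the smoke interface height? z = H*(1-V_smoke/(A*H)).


V/(A*H) = 0.082181
1 - 0.082181 = 0.91782
z = 11.345 * 0.91782 = 10.413 m

10.413 m


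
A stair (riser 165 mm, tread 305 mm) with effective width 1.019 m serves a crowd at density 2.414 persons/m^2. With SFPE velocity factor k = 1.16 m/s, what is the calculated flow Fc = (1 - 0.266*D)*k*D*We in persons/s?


1 - 0.266*D = 1 - 0.266*2.414 = 0.35788
Fs = 0.35788 * 1.16 * 2.414 = 1.0021 persons/(s*m)
Fc = 1.0021 * 1.019 = 1.0212 persons/s

1.0212 persons/s


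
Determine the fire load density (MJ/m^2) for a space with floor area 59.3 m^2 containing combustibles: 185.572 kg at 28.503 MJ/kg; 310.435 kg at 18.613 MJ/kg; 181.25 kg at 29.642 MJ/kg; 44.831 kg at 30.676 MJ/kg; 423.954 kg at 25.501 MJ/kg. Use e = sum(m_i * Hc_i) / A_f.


Total energy = 185.572*28.503 + 310.435*18.613 + 181.25*29.642 + 44.831*30.676 + 423.954*25.501
= 5289.359 + 5778.127 + 5372.613 + 1375.236 + 10811.25
= 28626.58 MJ
e = 28626.58 / 59.3 = 482.74 MJ/m^2

482.74 MJ/m^2


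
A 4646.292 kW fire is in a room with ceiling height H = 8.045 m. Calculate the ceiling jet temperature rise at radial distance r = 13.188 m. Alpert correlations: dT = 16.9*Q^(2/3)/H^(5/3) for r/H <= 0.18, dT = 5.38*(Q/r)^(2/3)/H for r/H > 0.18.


r/H = 13.188 / 8.045 = 1.6393
r/H > 0.18, so dT = 5.38*(Q/r)^(2/3)/H
Q/r = 352.31
(Q/r)^(2/3) = 49.883
dT = 5.38 * 49.883 / 8.045 = 33.359 K

33.359 K


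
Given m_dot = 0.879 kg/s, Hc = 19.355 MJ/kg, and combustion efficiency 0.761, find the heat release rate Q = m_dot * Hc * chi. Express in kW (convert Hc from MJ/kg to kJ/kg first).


Hc = 19.355 MJ/kg = 19.355 * 1000 kJ/kg = 19355 kJ/kg
Q = 0.879 kg/s * 19355 kJ/kg * 0.761 = 12947 kW

12947 kW


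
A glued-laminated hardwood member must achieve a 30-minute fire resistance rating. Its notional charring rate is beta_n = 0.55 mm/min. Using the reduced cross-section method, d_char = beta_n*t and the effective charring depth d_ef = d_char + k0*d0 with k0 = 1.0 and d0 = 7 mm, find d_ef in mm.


d_char = 0.55 * 30 = 16.5 mm
d_ef = 16.5 + 1.0*7 = 23.5 mm

23.5 mm


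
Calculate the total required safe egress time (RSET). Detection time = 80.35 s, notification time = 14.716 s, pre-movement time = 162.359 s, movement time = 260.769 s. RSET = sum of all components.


Total = 80.35 + 14.716 + 162.359 + 260.769 = 518.194 s

518.194 s


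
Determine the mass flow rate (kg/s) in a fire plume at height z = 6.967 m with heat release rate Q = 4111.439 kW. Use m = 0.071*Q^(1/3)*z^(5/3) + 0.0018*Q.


Q^(1/3) = 16.020
z^(5/3) = 25.414
First term = 0.071 * 16.020 * 25.414 = 28.907
Second term = 0.0018 * 4111.439 = 7.4006
m = 36.307 kg/s

36.307 kg/s


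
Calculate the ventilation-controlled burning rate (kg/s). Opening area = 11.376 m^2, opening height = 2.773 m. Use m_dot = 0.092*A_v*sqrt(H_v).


sqrt(H_v) = 1.6652
m_dot = 0.092 * 11.376 * 1.6652 = 1.7428 kg/s

1.7428 kg/s


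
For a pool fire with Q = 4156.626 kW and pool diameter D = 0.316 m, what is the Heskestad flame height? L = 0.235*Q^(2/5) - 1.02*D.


Q^(2/5) = 28.022
0.235 * Q^(2/5) = 6.5851
1.02 * D = 0.32232
L = 6.2628 m

6.2628 m


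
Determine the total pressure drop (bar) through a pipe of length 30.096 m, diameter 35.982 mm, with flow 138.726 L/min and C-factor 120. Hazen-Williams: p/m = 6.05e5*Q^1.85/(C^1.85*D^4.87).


Q^1.85 = 9183.2
C^1.85 = 7022.4
D^4.87 = 3.7856e+07
p/m = 0.020899 bar/m
p_total = 0.020899 * 30.096 = 0.62898 bar

0.62898 bar


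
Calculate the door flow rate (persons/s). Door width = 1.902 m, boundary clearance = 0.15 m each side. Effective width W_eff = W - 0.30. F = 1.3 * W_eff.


W_eff = 1.902 - 0.30 = 1.602 m
F = 1.3 * 1.602 = 2.0826 persons/s

2.0826 persons/s


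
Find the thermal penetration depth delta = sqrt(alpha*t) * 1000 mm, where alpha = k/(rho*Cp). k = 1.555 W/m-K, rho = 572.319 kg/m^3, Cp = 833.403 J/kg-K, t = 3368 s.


alpha = 1.555 / (572.319 * 833.403) = 3.2601e-06 m^2/s
alpha * t = 0.010980
delta = sqrt(0.010980) * 1000 = 104.79 mm

104.79 mm


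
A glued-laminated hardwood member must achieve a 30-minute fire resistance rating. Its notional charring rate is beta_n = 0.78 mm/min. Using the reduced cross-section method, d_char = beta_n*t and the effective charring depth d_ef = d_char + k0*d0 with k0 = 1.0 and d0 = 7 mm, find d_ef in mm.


d_char = 0.78 * 30 = 23.4 mm
d_ef = 23.4 + 1.0*7 = 30.4 mm

30.4 mm


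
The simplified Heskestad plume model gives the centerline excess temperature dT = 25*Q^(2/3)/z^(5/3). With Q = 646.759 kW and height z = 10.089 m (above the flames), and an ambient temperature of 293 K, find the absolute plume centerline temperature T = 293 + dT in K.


Q^(2/3) = 74.787
z^(5/3) = 47.106
dT = 25 * 74.787 / 47.106 = 39.691 K
T = 293 + 39.691 = 332.69 K

332.69 K


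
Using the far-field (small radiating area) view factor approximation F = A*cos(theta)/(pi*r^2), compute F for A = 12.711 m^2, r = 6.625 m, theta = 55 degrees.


cos(55 deg) = 0.57358
pi*r^2 = 137.89
F = 12.711 * 0.57358 / 137.89 = 0.052875

0.052875


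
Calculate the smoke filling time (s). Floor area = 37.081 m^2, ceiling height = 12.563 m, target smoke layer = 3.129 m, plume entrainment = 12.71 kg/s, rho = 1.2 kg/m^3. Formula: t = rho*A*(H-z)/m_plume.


H - z = 9.434 m
t = 1.2 * 37.081 * 9.434 / 12.71 = 33.028 s

33.028 s


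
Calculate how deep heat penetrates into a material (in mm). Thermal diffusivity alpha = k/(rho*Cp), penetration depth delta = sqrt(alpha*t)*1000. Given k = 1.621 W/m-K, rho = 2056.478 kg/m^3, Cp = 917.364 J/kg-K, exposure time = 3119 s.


alpha = 1.621 / (2056.478 * 917.364) = 8.5925e-07 m^2/s
alpha * t = 0.0026800
delta = sqrt(0.0026800) * 1000 = 51.769 mm

51.769 mm


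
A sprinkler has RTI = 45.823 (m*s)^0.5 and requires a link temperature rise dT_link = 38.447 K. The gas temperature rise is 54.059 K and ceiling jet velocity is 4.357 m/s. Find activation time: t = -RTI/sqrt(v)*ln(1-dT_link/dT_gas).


dT_link/dT_gas = 0.71120
ln(1 - 0.71120) = -1.2420
t = -45.823 / sqrt(4.357) * -1.2420 = 27.266 s

27.266 s


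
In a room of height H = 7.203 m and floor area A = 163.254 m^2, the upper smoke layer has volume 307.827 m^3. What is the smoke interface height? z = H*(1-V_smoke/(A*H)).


V/(A*H) = 0.26178
1 - 0.26178 = 0.73822
z = 7.203 * 0.73822 = 5.3174 m

5.3174 m


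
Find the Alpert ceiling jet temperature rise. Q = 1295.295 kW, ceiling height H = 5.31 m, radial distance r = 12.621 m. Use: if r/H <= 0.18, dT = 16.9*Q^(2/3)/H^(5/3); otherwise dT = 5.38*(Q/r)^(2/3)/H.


r/H = 12.621 / 5.31 = 2.3768
r/H > 0.18, so dT = 5.38*(Q/r)^(2/3)/H
Q/r = 102.63
(Q/r)^(2/3) = 21.920
dT = 5.38 * 21.920 / 5.31 = 22.209 K

22.209 K


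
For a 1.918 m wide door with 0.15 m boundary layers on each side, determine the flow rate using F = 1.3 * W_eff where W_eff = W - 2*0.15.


W_eff = 1.918 - 0.30 = 1.618 m
F = 1.3 * 1.618 = 2.1034 persons/s

2.1034 persons/s


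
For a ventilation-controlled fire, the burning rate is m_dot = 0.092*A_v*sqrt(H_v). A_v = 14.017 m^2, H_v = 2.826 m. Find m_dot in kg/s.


sqrt(H_v) = 1.6811
m_dot = 0.092 * 14.017 * 1.6811 = 2.1678 kg/s

2.1678 kg/s


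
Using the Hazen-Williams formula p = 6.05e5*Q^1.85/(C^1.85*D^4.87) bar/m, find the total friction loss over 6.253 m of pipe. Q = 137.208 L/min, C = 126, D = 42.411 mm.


Q^1.85 = 8998.1
C^1.85 = 7685.7
D^4.87 = 8.4299e+07
p/m = 0.0084024 bar/m
p_total = 0.0084024 * 6.253 = 0.052540 bar

0.052540 bar


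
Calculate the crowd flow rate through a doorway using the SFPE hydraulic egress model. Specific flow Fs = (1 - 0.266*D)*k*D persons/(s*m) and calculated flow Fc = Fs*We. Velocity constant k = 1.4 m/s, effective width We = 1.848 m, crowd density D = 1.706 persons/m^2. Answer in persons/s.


1 - 0.266*D = 1 - 0.266*1.706 = 0.54620
Fs = 0.54620 * 1.4 * 1.706 = 1.3046 persons/(s*m)
Fc = 1.3046 * 1.848 = 2.4108 persons/s

2.4108 persons/s


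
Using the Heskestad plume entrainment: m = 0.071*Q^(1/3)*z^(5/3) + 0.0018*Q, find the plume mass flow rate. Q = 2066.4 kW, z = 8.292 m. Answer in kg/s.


Q^(1/3) = 12.737
z^(5/3) = 33.970
First term = 0.071 * 12.737 * 33.970 = 30.721
Second term = 0.0018 * 2066.4 = 3.7195
m = 34.440 kg/s

34.440 kg/s


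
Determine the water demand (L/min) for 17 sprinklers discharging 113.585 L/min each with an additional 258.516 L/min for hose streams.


Sprinkler demand = 17 * 113.585 = 1930.945 L/min
Total = 1930.945 + 258.516 = 2189.461 L/min

2189.461 L/min


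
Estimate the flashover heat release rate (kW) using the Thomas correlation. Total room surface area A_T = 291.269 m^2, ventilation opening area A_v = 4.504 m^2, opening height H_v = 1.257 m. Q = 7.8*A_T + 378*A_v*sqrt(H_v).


7.8*A_T = 2271.9
sqrt(H_v) = 1.1212
378*A_v*sqrt(H_v) = 1908.8
Q = 2271.9 + 1908.8 = 4180.7 kW

4180.7 kW


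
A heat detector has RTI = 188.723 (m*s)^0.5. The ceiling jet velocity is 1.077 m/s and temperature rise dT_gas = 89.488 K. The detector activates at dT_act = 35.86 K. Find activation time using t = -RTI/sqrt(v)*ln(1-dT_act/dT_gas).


dT_act/dT_gas = 0.40072
ln(1 - 0.40072) = -0.51203
t = -188.723 / sqrt(1.077) * -0.51203 = 93.114 s

93.114 s


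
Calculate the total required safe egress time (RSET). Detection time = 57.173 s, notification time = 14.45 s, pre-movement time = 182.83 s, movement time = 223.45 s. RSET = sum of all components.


Total = 57.173 + 14.45 + 182.83 + 223.45 = 477.903 s

477.903 s


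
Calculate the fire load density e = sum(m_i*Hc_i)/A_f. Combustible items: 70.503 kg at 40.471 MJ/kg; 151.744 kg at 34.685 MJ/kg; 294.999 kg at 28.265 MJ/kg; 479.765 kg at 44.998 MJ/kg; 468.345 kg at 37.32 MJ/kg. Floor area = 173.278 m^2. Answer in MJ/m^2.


Total energy = 70.503*40.471 + 151.744*34.685 + 294.999*28.265 + 479.765*44.998 + 468.345*37.32
= 2853.327 + 5263.241 + 8338.147 + 21588.47 + 17478.64
= 55521.82 MJ
e = 55521.82 / 173.278 = 320.42 MJ/m^2

320.42 MJ/m^2


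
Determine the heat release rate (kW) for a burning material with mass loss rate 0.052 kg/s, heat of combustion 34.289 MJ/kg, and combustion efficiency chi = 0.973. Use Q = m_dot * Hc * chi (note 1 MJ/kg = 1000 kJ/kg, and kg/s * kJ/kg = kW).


Hc = 34.289 MJ/kg = 34.289 * 1000 kJ/kg = 34289 kJ/kg
Q = 0.052 kg/s * 34289 kJ/kg * 0.973 = 1734.9 kW

1734.9 kW


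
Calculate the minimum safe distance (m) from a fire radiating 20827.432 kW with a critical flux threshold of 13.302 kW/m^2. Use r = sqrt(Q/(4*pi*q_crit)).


4*pi*q_crit = 167.16
Q/(4*pi*q_crit) = 124.60
r = sqrt(124.60) = 11.162 m

11.162 m


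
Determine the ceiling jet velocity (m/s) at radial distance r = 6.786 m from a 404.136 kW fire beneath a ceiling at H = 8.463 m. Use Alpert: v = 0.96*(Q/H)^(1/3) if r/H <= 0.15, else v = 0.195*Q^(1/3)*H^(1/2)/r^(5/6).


r/H = 6.786 / 8.463 = 0.80184
r/H > 0.15, so v = 0.195*Q^(1/3)*H^(1/2)/r^(5/6)
Q^(1/3) = 7.3934
H^(1/2) = 2.9091
r^(5/6) = 4.9319
v = 0.195 * 7.3934 * 2.9091 / 4.9319 = 0.85041 m/s

0.85041 m/s


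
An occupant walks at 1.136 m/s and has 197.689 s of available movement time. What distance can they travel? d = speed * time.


d = 1.136 * 197.689 = 224.57 m

224.57 m


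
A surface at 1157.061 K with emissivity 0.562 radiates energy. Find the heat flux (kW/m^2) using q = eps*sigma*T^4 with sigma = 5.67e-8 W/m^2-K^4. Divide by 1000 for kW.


T^4 = 1.7924e+12
q = 0.562 * 5.67e-8 * 1.7924e+12 / 1000 = 57.114 kW/m^2

57.114 kW/m^2


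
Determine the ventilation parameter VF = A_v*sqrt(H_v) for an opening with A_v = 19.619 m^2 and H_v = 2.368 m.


sqrt(H_v) = 1.5388
VF = 19.619 * 1.5388 = 30.190 m^(5/2)

30.190 m^(5/2)


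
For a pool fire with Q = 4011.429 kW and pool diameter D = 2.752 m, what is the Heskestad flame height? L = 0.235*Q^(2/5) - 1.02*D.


Q^(2/5) = 27.626
0.235 * Q^(2/5) = 6.4921
1.02 * D = 2.8070
L = 3.6851 m

3.6851 m


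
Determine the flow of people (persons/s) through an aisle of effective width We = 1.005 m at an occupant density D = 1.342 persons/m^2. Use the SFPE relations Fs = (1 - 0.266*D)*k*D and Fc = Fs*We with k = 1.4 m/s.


1 - 0.266*D = 1 - 0.266*1.342 = 0.64303
Fs = 0.64303 * 1.4 * 1.342 = 1.2081 persons/(s*m)
Fc = 1.2081 * 1.005 = 1.2142 persons/s

1.2142 persons/s


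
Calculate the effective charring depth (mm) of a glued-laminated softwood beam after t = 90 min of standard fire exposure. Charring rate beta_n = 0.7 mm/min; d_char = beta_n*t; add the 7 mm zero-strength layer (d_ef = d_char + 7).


d_char = 0.7 * 90 = 63 mm
d_ef = 63 + 1.0*7 = 70 mm

70 mm


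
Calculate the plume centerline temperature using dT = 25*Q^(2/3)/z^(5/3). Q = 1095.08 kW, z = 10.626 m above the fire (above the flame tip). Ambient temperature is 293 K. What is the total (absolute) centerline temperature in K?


Q^(2/3) = 106.24
z^(5/3) = 51.359
dT = 25 * 106.24 / 51.359 = 51.716 K
T = 293 + 51.716 = 344.72 K

344.72 K


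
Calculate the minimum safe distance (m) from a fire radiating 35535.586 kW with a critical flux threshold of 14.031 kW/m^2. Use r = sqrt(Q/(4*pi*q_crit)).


4*pi*q_crit = 176.32
Q/(4*pi*q_crit) = 201.54
r = sqrt(201.54) = 14.197 m

14.197 m


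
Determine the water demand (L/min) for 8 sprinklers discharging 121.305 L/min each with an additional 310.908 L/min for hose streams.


Sprinkler demand = 8 * 121.305 = 970.44 L/min
Total = 970.44 + 310.908 = 1281.348 L/min

1281.348 L/min


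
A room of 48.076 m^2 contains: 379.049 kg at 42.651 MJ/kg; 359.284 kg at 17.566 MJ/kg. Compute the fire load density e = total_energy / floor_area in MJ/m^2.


Total energy = 379.049*42.651 + 359.284*17.566
= 16166.82 + 6311.183
= 22478.00 MJ
e = 22478.00 / 48.076 = 467.55 MJ/m^2

467.55 MJ/m^2


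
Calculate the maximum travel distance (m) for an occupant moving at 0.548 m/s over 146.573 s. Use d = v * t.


d = 0.548 * 146.573 = 80.322 m

80.322 m


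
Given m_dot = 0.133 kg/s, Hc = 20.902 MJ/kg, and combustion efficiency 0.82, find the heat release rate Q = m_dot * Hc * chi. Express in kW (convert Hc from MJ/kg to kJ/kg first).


Hc = 20.902 MJ/kg = 20.902 * 1000 kJ/kg = 20902 kJ/kg
Q = 0.133 kg/s * 20902 kJ/kg * 0.82 = 2279.6 kW

2279.6 kW


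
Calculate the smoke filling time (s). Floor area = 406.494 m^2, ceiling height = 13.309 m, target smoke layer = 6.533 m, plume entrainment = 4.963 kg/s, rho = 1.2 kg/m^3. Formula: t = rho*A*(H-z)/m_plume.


H - z = 6.776 m
t = 1.2 * 406.494 * 6.776 / 4.963 = 665.99 s

665.99 s


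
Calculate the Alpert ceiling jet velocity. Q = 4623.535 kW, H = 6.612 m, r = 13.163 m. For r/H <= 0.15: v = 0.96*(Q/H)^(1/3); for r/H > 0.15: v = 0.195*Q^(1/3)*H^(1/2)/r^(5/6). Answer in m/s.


r/H = 13.163 / 6.612 = 1.9908
r/H > 0.15, so v = 0.195*Q^(1/3)*H^(1/2)/r^(5/6)
Q^(1/3) = 16.659
H^(1/2) = 2.5714
r^(5/6) = 8.5663
v = 0.195 * 16.659 * 2.5714 / 8.5663 = 0.97513 m/s

0.97513 m/s


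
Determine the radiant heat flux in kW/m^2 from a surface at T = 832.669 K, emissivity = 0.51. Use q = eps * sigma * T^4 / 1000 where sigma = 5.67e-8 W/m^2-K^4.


T^4 = 4.8072e+11
q = 0.51 * 5.67e-8 * 4.8072e+11 / 1000 = 13.901 kW/m^2

13.901 kW/m^2


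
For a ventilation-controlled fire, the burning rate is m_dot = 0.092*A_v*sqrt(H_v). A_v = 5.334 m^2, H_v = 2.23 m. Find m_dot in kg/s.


sqrt(H_v) = 1.4933
m_dot = 0.092 * 5.334 * 1.4933 = 0.73281 kg/s

0.73281 kg/s


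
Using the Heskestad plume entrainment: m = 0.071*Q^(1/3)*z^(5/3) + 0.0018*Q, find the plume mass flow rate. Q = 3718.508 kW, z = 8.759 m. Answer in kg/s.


Q^(1/3) = 15.493
z^(5/3) = 37.218
First term = 0.071 * 15.493 * 37.218 = 40.939
Second term = 0.0018 * 3718.508 = 6.6933
m = 47.632 kg/s

47.632 kg/s


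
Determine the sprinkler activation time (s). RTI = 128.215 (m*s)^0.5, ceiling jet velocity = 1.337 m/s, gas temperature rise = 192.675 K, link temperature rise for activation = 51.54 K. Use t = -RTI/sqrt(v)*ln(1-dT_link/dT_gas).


dT_link/dT_gas = 0.26750
ln(1 - 0.26750) = -0.31129
t = -128.215 / sqrt(1.337) * -0.31129 = 34.517 s

34.517 s


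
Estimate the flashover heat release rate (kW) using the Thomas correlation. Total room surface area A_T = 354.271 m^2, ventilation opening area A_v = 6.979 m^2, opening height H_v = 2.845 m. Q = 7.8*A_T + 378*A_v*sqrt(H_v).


7.8*A_T = 2763.3
sqrt(H_v) = 1.6867
378*A_v*sqrt(H_v) = 4449.7
Q = 2763.3 + 4449.7 = 7213.0 kW

7213.0 kW


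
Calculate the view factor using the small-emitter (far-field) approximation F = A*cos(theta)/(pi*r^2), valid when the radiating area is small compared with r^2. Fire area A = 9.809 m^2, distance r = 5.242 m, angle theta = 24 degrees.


cos(24 deg) = 0.91355
pi*r^2 = 86.326
F = 9.809 * 0.91355 / 86.326 = 0.10380

0.10380


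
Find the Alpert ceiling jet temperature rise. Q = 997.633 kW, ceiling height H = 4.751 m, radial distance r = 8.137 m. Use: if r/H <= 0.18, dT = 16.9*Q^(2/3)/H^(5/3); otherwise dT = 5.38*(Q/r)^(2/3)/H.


r/H = 8.137 / 4.751 = 1.7127
r/H > 0.18, so dT = 5.38*(Q/r)^(2/3)/H
Q/r = 122.60
(Q/r)^(2/3) = 24.680
dT = 5.38 * 24.680 / 4.751 = 27.947 K

27.947 K


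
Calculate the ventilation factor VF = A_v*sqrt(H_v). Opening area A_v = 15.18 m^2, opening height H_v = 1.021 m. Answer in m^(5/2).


sqrt(H_v) = 1.0104
VF = 15.18 * 1.0104 = 15.339 m^(5/2)

15.339 m^(5/2)


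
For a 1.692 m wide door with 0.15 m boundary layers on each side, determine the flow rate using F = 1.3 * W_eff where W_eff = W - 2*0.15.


W_eff = 1.692 - 0.30 = 1.392 m
F = 1.3 * 1.392 = 1.8096 persons/s

1.8096 persons/s


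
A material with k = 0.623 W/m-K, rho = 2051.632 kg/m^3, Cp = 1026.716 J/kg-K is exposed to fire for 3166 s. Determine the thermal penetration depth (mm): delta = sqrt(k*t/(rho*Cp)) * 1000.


alpha = 0.623 / (2051.632 * 1026.716) = 2.9576e-07 m^2/s
alpha * t = 0.00093637
delta = sqrt(0.00093637) * 1000 = 30.600 mm

30.600 mm


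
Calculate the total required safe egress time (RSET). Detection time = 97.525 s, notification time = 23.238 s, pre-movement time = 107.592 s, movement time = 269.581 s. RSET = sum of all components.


Total = 97.525 + 23.238 + 107.592 + 269.581 = 497.936 s

497.936 s


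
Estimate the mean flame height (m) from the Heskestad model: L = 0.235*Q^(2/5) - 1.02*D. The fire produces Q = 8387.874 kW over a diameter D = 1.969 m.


Q^(2/5) = 37.107
0.235 * Q^(2/5) = 8.7202
1.02 * D = 2.0084
L = 6.7119 m

6.7119 m


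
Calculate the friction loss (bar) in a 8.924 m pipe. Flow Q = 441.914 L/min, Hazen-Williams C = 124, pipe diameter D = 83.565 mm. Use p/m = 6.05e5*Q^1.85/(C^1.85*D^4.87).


Q^1.85 = 78320
C^1.85 = 7461.6
D^4.87 = 2.2922e+09
p/m = 0.0027704 bar/m
p_total = 0.0027704 * 8.924 = 0.024723 bar

0.024723 bar


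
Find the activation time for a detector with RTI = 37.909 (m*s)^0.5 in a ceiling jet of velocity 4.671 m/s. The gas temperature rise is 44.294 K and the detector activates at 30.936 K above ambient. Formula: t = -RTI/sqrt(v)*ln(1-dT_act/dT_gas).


dT_act/dT_gas = 0.69842
ln(1 - 0.69842) = -1.1987
t = -37.909 / sqrt(4.671) * -1.1987 = 21.026 s

21.026 s


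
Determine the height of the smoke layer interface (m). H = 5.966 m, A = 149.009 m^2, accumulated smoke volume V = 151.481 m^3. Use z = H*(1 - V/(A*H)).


V/(A*H) = 0.17040
1 - 0.17040 = 0.82960
z = 5.966 * 0.82960 = 4.9494 m

4.9494 m


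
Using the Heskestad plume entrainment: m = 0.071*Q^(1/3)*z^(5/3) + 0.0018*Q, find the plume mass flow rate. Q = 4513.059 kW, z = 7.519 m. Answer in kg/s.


Q^(1/3) = 16.526
z^(5/3) = 28.858
First term = 0.071 * 16.526 * 28.858 = 33.860
Second term = 0.0018 * 4513.059 = 8.1235
m = 41.983 kg/s

41.983 kg/s


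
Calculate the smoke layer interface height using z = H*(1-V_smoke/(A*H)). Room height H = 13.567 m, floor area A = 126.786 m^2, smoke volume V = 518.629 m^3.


V/(A*H) = 0.30151
1 - 0.30151 = 0.69849
z = 13.567 * 0.69849 = 9.4764 m

9.4764 m


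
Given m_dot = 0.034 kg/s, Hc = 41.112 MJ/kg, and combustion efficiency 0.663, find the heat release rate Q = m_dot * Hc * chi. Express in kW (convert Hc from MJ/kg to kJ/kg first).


Hc = 41.112 MJ/kg = 41.112 * 1000 kJ/kg = 41112 kJ/kg
Q = 0.034 kg/s * 41112 kJ/kg * 0.663 = 926.75 kW

926.75 kW


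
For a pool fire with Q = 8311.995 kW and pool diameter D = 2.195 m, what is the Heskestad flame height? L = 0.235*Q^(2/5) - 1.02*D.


Q^(2/5) = 36.973
0.235 * Q^(2/5) = 8.6886
1.02 * D = 2.2389
L = 6.4497 m

6.4497 m


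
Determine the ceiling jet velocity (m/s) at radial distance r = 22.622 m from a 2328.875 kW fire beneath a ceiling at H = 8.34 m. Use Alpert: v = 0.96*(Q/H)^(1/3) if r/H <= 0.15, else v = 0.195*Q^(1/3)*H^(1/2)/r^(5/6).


r/H = 22.622 / 8.34 = 2.7125
r/H > 0.15, so v = 0.195*Q^(1/3)*H^(1/2)/r^(5/6)
Q^(1/3) = 13.255
H^(1/2) = 2.8879
r^(5/6) = 13.452
v = 0.195 * 13.255 * 2.8879 / 13.452 = 0.55491 m/s

0.55491 m/s


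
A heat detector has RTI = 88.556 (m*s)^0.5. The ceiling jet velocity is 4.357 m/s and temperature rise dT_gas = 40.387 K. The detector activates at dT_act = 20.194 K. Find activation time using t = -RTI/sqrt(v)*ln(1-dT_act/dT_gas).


dT_act/dT_gas = 0.50001
ln(1 - 0.50001) = -0.69317
t = -88.556 / sqrt(4.357) * -0.69317 = 29.408 s

29.408 s


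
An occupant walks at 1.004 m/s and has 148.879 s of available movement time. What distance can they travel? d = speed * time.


d = 1.004 * 148.879 = 149.47 m

149.47 m


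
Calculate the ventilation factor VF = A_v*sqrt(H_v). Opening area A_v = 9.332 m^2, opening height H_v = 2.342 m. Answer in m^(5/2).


sqrt(H_v) = 1.5304
VF = 9.332 * 1.5304 = 14.281 m^(5/2)

14.281 m^(5/2)


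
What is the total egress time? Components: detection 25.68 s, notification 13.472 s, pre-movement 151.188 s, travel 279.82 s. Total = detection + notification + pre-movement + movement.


Total = 25.68 + 13.472 + 151.188 + 279.82 = 470.16 s

470.16 s


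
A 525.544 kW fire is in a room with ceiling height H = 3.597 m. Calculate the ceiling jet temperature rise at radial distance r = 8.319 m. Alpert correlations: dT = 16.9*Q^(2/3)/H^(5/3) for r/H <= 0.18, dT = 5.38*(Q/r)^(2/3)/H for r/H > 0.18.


r/H = 8.319 / 3.597 = 2.3128
r/H > 0.18, so dT = 5.38*(Q/r)^(2/3)/H
Q/r = 63.174
(Q/r)^(2/3) = 15.862
dT = 5.38 * 15.862 / 3.597 = 23.725 K

23.725 K


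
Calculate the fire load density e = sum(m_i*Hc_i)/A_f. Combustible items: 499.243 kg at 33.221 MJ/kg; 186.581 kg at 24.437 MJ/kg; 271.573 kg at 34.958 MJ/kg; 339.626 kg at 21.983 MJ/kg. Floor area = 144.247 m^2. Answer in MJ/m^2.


Total energy = 499.243*33.221 + 186.581*24.437 + 271.573*34.958 + 339.626*21.983
= 16585.35 + 4559.480 + 9493.649 + 7465.998
= 38104.48 MJ
e = 38104.48 / 144.247 = 264.16 MJ/m^2

264.16 MJ/m^2


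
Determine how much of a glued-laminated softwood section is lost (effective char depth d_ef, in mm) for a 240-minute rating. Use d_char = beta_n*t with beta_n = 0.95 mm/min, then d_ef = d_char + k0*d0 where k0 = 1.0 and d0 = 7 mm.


d_char = 0.95 * 240 = 228 mm
d_ef = 228 + 1.0*7 = 235 mm

235 mm


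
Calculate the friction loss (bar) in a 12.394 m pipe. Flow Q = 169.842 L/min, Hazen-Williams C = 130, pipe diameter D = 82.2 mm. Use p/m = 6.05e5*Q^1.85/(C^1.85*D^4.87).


Q^1.85 = 13353
C^1.85 = 8143.2
D^4.87 = 2.1156e+09
p/m = 0.00046894 bar/m
p_total = 0.00046894 * 12.394 = 0.0058120 bar

0.0058120 bar


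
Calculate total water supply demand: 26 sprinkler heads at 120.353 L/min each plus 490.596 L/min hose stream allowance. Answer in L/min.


Sprinkler demand = 26 * 120.353 = 3129.178 L/min
Total = 3129.178 + 490.596 = 3619.774 L/min

3619.774 L/min


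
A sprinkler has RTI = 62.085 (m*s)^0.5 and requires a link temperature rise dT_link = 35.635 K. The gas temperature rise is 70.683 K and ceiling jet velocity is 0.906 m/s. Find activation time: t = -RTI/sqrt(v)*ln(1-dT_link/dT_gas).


dT_link/dT_gas = 0.50415
ln(1 - 0.50415) = -0.70149
t = -62.085 / sqrt(0.906) * -0.70149 = 45.755 s

45.755 s


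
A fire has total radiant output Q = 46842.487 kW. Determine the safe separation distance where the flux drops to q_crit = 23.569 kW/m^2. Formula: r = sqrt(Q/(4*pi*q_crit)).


4*pi*q_crit = 296.18
Q/(4*pi*q_crit) = 158.16
r = sqrt(158.16) = 12.576 m

12.576 m


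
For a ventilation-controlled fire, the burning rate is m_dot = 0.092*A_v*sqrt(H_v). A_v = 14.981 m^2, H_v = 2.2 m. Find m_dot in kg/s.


sqrt(H_v) = 1.4832
m_dot = 0.092 * 14.981 * 1.4832 = 2.0443 kg/s

2.0443 kg/s


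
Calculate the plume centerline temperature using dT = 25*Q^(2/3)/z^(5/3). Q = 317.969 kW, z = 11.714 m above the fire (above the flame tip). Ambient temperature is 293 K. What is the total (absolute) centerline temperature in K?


Q^(2/3) = 46.586
z^(5/3) = 60.419
dT = 25 * 46.586 / 60.419 = 19.276 K
T = 293 + 19.276 = 312.28 K

312.28 K


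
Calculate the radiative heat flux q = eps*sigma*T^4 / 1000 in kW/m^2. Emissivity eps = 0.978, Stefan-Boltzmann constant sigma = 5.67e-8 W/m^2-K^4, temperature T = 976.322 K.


T^4 = 9.0860e+11
q = 0.978 * 5.67e-8 * 9.0860e+11 / 1000 = 50.384 kW/m^2

50.384 kW/m^2


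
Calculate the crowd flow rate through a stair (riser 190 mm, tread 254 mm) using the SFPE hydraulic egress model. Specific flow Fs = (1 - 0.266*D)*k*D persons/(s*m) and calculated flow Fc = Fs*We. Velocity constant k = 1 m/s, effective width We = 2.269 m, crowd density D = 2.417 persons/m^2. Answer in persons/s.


1 - 0.266*D = 1 - 0.266*2.417 = 0.35708
Fs = 0.35708 * 1 * 2.417 = 0.86306 persons/(s*m)
Fc = 0.86306 * 2.269 = 1.9583 persons/s

1.9583 persons/s
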